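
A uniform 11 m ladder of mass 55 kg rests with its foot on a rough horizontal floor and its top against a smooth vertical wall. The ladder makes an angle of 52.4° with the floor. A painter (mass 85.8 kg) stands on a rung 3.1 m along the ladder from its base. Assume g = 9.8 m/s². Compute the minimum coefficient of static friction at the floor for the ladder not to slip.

ΣF_y = 0: N_floor = 55×9.8 + 85.8×9.8 = 1379.8 N.
Torques about the foot: N_wall · 11 sin 52.4° = 55×9.8×5.5 cos 52.4° + 85.8×9.8×3.1 cos 52.4° → N_wall = 390.03 N.
ΣF_x = 0: f_floor = N_wall = 390.03 N.
μ_min = f_floor / N_floor = 390.03 / 1379.8 = 0.2827.

μ_min ≈ 0.283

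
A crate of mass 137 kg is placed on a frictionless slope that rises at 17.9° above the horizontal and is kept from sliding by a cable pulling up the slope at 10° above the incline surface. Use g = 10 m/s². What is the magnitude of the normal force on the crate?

N ≈ 1230 N

Take axes along and perpendicular to the incline. Weight components: W sin 17.9° = 421.1 N down-slope, W cos 17.9° = 1304 N into the surface.
Along incline: T cos 10° = W sin 17.9° → T = 427.6 N.
Perpendicular: N = W cos 17.9° − T sin 10° = 1229 N.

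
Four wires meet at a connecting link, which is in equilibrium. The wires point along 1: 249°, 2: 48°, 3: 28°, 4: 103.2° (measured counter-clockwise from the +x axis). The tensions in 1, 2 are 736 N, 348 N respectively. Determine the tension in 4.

Resolve: ΣF_x = 736 cos 249° + 348 cos 48° + T_3 cos 28° + T_4 cos 103.2° = 0.
        ΣF_y = 736 sin 249° + 348 sin 48° + T_3 sin 28° + T_4 sin 103.2° = 0.
The known terms sum to (-30.9, -428.5) N, so 0.8829 T_3 − 0.2284 T_4 = 30.9 and 0.4695 T_3 + 0.9736 T_4 = 428.5.
Solving simultaneously: T_3 = 132.3 N, T_4 = 376.3 N.

T_4 ≈ 376 N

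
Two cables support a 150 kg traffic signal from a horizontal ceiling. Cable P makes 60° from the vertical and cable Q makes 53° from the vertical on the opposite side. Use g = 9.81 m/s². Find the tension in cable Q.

Angles from the horizontal: cable P is 90° − 60° = 30°, cable Q is 90° − 53° = 37°.
Weight W = 150 × 9.81 = 1472 N acts straight down.
Horizontal: T_P cos 30° = T_Q cos 37°  →  T_P = 0.9222 T_Q.
Vertical: T_P sin 30° + T_Q sin 37° = 1472.
Substituting the horizontal relation into the vertical equation gives 1.063 T_Q = 1472, so T_Q = 1384 N.

T_Q ≈ 1380 N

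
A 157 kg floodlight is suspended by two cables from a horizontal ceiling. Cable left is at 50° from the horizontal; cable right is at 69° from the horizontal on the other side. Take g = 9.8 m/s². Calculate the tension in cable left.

Weight W = 157 × 9.8 = 1539 N acts straight down.
Horizontal: T_left cos 50° = T_right cos 69°  →  T_right = 1.794 T_left.
Vertical: T_left sin 50° + T_right sin 69° = 1539.
Substituting the horizontal relation into the vertical equation gives 2.441 T_left = 1539, so T_left = 630.4 N.

T_left ≈ 630 N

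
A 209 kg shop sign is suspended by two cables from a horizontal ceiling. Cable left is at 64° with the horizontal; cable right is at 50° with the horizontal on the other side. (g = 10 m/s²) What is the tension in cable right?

Weight W = 209 × 10 = 2090 N acts straight down.
Horizontal: T_left cos 64° = T_right cos 50°  →  T_left = 1.466 T_right.
Vertical: T_left sin 64° + T_right sin 50° = 2090.
Substituting the horizontal relation into the vertical equation gives 2.084 T_right = 2090, so T_right = 1003 N.

T_right ≈ 1000 N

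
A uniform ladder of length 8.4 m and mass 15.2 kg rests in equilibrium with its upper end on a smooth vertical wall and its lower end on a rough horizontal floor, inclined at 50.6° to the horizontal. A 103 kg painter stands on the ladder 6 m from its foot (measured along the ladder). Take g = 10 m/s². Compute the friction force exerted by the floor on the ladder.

Torques about the foot: N_wall · 8.4 sin 50.6° = 15.2×10×4.2 cos 50.6° + 103×10×6 cos 50.6° → N_wall = 666.75 N.
ΣF_x = 0: f_floor = N_wall = 666.75 N.

f ≈ 667 N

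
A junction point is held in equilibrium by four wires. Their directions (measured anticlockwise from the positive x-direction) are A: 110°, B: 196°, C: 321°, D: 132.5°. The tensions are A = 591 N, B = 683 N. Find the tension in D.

Resolve: ΣF_x = 591 cos 110° + 683 cos 196° + T_C cos 321° + T_D cos 132.5° = 0.
        ΣF_y = 591 sin 110° + 683 sin 196° + T_C sin 321° + T_D sin 132.5° = 0.
The known terms sum to (-858.7, 367.1) N, so 0.7771 T_C − 0.6756 T_D = 858.7 and -0.6293 T_C + 0.7373 T_D = -367.1.
Solving simultaneously: T_C = 2605 N, T_D = 1726 N.

T_D ≈ 1730 N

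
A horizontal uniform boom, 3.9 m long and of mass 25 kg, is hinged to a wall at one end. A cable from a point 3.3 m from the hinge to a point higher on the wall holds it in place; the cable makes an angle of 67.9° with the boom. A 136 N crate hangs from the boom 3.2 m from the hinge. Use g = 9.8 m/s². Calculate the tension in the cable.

T ≈ 299 N

Take torques about the hinge: T sin 67.9° · 3.3 = 25×9.8×1.95 + 136×3.2 = 912.95 N·m.
So T = 912.95 / (0.9265 × 3.3) = 298.59 N.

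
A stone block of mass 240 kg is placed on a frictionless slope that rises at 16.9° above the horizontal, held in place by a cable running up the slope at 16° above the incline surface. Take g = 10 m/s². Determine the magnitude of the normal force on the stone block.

N ≈ 2100 N

Take axes along and perpendicular to the incline. Weight components: W sin 16.9° = 697.7 N down-slope, W cos 16.9° = 2296 N into the surface.
Along incline: T cos 16° = W sin 16.9° → T = 725.8 N.
Perpendicular: N = W cos 16.9° − T sin 16° = 2096 N.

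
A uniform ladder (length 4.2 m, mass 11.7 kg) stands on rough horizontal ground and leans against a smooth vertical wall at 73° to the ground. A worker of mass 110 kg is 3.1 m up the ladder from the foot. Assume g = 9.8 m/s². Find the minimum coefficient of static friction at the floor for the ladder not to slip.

μ_min ≈ 0.219

ΣF_y = 0: N_floor = 11.7×9.8 + 110×9.8 = 1192.7 N.
Torques about the foot: N_wall · 4.2 sin 73° = 11.7×9.8×2.1 cos 73° + 110×9.8×3.1 cos 73° → N_wall = 260.79 N.
ΣF_x = 0: f_floor = N_wall = 260.79 N.
μ_min = f_floor / N_floor = 260.79 / 1192.7 = 0.2187.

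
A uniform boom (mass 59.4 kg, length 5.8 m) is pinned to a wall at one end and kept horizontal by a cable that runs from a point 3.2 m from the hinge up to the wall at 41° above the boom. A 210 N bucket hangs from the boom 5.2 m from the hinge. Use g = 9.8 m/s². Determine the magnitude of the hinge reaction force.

Take torques about the hinge: T sin 41° · 3.2 = 59.4×9.8×2.9 + 210×5.2 = 2780.1 N·m.
So T = 2780.1 / (0.6561 × 3.2) = 1324.3 N.
ΣF_x = 0: H_x = T cos 41° = 999.44 N.
ΣF_y = 0: H_y = (59.4×9.8 + 210) − T sin 41° = 792.12 − 868.8 = -76.676 N.
|H| = √(H_x² + H_y²) = √((999.44)² + (-76.676)²) = 1002.4 N.

|H| ≈ 1000 N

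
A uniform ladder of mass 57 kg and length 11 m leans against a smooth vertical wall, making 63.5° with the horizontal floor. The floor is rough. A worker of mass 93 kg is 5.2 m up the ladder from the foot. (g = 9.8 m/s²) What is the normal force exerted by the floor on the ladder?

N_floor ≈ 1470 N

ΣF_y = 0: N_floor = 57×9.8 + 93×9.8 = 1470 N.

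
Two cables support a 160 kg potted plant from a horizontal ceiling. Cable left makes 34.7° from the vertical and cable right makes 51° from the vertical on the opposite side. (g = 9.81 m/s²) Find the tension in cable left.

Angles from the horizontal: cable left is 90° − 34.7° = 55.3°, cable right is 90° − 51° = 39°.
Weight W = 160 × 9.81 = 1570 N acts straight down.
Horizontal: T_left cos 55.3° = T_right cos 39°  →  T_right = 0.7325 T_left.
Vertical: T_left sin 55.3° + T_right sin 39° = 1570.
Substituting the horizontal relation into the vertical equation gives 1.283 T_left = 1570, so T_left = 1223 N.

T_left ≈ 1220 N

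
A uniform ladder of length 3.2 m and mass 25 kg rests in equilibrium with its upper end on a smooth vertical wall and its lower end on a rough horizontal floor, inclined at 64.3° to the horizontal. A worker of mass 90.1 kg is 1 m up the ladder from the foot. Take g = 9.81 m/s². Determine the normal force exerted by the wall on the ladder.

Torques about the foot: N_wall · 3.2 sin 64.3° = 25×9.81×1.6 cos 64.3° + 90.1×9.81×1 cos 64.3° → N_wall = 191.95 N.

N_wall ≈ 192 N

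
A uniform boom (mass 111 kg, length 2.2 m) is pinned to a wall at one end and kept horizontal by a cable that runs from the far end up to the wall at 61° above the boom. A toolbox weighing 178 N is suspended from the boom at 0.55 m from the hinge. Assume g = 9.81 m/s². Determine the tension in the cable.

Take torques about the hinge: T sin 61° · 2.2 = 111×9.81×1.1 + 178×0.55 = 1295.7 N·m.
So T = 1295.7 / (0.8746 × 2.2) = 673.38 N.

T ≈ 673 N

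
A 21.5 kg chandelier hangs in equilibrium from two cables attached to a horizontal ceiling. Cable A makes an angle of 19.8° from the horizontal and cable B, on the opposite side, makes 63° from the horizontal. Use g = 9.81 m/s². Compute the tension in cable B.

T_B ≈ 200 N

Weight W = 21.5 × 9.81 = 210.9 N acts straight down.
Horizontal: T_A cos 19.8° = T_B cos 63°  →  T_A = 0.4825 T_B.
Vertical: T_A sin 19.8° + T_B sin 63° = 210.9.
Substituting the horizontal relation into the vertical equation gives 1.054 T_B = 210.9, so T_B = 200 N.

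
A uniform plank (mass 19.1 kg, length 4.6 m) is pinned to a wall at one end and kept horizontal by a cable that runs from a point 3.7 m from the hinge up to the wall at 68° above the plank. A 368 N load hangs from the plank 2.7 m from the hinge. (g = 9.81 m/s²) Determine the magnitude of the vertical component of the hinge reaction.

Take torques about the hinge: T sin 68° · 3.7 = 19.1×9.81×2.3 + 368×2.7 = 1424.6 N·m.
So T = 1424.6 / (0.9272 × 3.7) = 415.25 N.
ΣF_y = 0: H_y = (19.1×9.81 + 368) − T sin 68° = 555.37 − 385.01 = 170.36 N.

|H_y| ≈ 170 N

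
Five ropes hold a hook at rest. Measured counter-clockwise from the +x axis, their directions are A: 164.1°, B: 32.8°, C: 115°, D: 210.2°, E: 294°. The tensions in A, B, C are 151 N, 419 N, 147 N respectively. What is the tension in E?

Resolve: ΣF_x = 151 cos 164.1° + 419 cos 32.8° + 147 cos 115° + T_D cos 210.2° + T_E cos 294° = 0.
        ΣF_y = 151 sin 164.1° + 419 sin 32.8° + 147 sin 115° + T_D sin 210.2° + T_E sin 294° = 0.
The known terms sum to (144.8, 401.6) N, so -0.8643 T_D + 0.4067 T_E = -144.8 and -0.5030 T_D − 0.9135 T_E = -401.6.
Solving simultaneously: T_D = 297.4 N, T_E = 275.8 N.

T_E ≈ 276 N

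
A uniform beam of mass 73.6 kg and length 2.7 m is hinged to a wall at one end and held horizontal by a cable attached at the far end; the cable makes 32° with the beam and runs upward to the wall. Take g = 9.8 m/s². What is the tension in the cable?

Take torques about the hinge: T sin 32° · 2.7 = 73.6×9.8×1.35 = 973.73 N·m.
So T = 973.73 / (0.5299 × 2.7) = 680.56 N.

T ≈ 681 N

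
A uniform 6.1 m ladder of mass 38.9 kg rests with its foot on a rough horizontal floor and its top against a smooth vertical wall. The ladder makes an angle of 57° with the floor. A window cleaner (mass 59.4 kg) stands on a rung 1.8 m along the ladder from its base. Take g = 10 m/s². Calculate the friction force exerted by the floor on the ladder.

f ≈ 240 N

Torques about the foot: N_wall · 6.1 sin 57° = 38.9×10×3.05 cos 57° + 59.4×10×1.8 cos 57° → N_wall = 240.14 N.
ΣF_x = 0: f_floor = N_wall = 240.14 N.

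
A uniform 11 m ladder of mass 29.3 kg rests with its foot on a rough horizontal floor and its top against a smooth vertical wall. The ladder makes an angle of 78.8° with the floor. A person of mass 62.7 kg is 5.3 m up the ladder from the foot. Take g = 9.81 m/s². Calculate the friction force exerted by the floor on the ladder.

f ≈ 87.1 N

Torques about the foot: N_wall · 11 sin 78.8° = 29.3×9.81×5.5 cos 78.8° + 62.7×9.81×5.3 cos 78.8° → N_wall = 87.138 N.
ΣF_x = 0: f_floor = N_wall = 87.138 N.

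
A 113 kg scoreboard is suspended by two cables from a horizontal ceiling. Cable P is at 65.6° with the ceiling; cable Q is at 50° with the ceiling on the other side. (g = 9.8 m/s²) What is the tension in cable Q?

Weight W = 113 × 9.8 = 1107 N acts straight down.
Horizontal: T_P cos 65.6° = T_Q cos 50°  →  T_P = 1.556 T_Q.
Vertical: T_P sin 65.6° + T_Q sin 50° = 1107.
Substituting the horizontal relation into the vertical equation gives 2.183 T_Q = 1107, so T_Q = 507.3 N.

T_Q ≈ 507 N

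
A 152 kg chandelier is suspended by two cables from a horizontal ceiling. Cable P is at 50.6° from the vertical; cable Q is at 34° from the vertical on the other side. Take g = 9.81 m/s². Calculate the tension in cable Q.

Angles from the horizontal: cable P is 90° − 50.6° = 39.4°, cable Q is 90° − 34° = 56°.
Weight W = 152 × 9.81 = 1491 N acts straight down.
Horizontal: T_P cos 39.4° = T_Q cos 56°  →  T_P = 0.7237 T_Q.
Vertical: T_P sin 39.4° + T_Q sin 56° = 1491.
Substituting the horizontal relation into the vertical equation gives 1.288 T_Q = 1491, so T_Q = 1157 N.

T_Q ≈ 1160 N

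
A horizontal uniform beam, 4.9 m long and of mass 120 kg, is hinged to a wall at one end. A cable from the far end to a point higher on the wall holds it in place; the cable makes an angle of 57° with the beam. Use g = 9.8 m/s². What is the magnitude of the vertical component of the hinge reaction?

Take torques about the hinge: T sin 57° · 4.9 = 120×9.8×2.45 = 2881.2 N·m.
So T = 2881.2 / (0.8387 × 4.9) = 701.11 N.
ΣF_y = 0: H_y = (120×9.8) − T sin 57° = 1176 − 588 = 588 N.

|H_y| ≈ 588 N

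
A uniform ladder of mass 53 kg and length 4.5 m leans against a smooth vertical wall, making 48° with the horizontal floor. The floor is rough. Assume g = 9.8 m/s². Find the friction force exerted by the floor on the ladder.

f ≈ 234 N

Torques about the foot: N_wall · 4.5 sin 48° = 53×9.8×2.25 cos 48° → N_wall = 233.83 N.
ΣF_x = 0: f_floor = N_wall = 233.83 N.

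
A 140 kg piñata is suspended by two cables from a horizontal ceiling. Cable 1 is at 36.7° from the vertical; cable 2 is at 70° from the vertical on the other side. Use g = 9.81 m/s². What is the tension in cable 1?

T_1 ≈ 1350 N

Angles from the horizontal: cable 1 is 90° − 36.7° = 53.3°, cable 2 is 90° − 70° = 20°.
Weight W = 140 × 9.81 = 1373 N acts straight down.
Horizontal: T_1 cos 53.3° = T_2 cos 20°  →  T_2 = 0.636 T_1.
Vertical: T_1 sin 53.3° + T_2 sin 20° = 1373.
Substituting the horizontal relation into the vertical equation gives 1.019 T_1 = 1373, so T_1 = 1347 N.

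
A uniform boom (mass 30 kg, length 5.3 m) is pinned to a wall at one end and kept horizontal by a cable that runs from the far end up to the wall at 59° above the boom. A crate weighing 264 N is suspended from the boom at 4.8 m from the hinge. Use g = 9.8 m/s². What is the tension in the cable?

T ≈ 450 N

Take torques about the hinge: T sin 59° · 5.3 = 30×9.8×2.65 + 264×4.8 = 2046.3 N·m.
So T = 2046.3 / (0.8572 × 5.3) = 450.43 N.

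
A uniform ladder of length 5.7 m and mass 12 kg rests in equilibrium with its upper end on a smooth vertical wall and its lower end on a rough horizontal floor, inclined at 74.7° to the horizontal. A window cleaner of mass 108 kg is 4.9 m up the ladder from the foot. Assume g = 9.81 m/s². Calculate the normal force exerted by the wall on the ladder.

N_wall ≈ 265 N

Torques about the foot: N_wall · 5.7 sin 74.7° = 12×9.81×2.85 cos 74.7° + 108×9.81×4.9 cos 74.7° → N_wall = 265.26 N.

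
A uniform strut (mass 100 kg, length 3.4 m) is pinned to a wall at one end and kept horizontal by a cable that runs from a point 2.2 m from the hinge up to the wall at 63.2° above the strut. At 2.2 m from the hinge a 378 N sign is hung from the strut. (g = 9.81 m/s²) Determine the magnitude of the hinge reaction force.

|H| ≈ 616 N

Take torques about the hinge: T sin 63.2° · 2.2 = 100×9.81×1.7 + 378×2.2 = 2499.3 N·m.
So T = 2499.3 / (0.8926 × 2.2) = 1272.8 N.
ΣF_x = 0: H_x = T cos 63.2° = 573.86 N.
ΣF_y = 0: H_y = (100×9.81 + 378) − T sin 63.2° = 1359 − 1136 = 222.95 N.
|H| = √(H_x² + H_y²) = √((573.86)² + (222.95)²) = 615.65 N.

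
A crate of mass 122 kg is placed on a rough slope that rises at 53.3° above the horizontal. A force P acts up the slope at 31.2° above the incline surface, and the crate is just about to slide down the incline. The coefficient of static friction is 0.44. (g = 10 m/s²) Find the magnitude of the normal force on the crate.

On the verge of sliding down the incline, friction equals μN and acts up the slope.
Perpendicular: N + P sin 31.2° = W cos 53.3° = 729.1 N.
Along incline: P cos 31.2° + μN = W sin 53.3° with W sin 53.3° = 978.2 N.
Solving the pair for P and N: P = 1048 N, N = 186.4 N (and f = μN = 82 N).

N ≈ 186 N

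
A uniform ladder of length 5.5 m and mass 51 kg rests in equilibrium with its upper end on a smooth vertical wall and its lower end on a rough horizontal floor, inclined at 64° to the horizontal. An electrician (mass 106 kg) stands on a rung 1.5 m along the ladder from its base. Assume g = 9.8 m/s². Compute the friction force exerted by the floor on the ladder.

f ≈ 260 N

Torques about the foot: N_wall · 5.5 sin 64° = 51×9.8×2.75 cos 64° + 106×9.8×1.5 cos 64° → N_wall = 260.06 N.
ΣF_x = 0: f_floor = N_wall = 260.06 N.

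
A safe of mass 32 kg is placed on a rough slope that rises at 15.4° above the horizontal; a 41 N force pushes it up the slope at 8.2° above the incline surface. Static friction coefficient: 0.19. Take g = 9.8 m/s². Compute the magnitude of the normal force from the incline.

Axes along / perpendicular to the incline. W sin 15.4° = 83.28 N down-slope; W cos 15.4° = 302.3 N into the surface.
Perpendicular: N = W cos 15.4° − P sin 8.2° = 302.3 − 5.848 = 296.5 N.
Along incline: P cos 8.2° + f = W sin 15.4° (friction acts up-slope) → f = 83.28 − 40.58 = 42.7 N.
|f| = 42.7 N ≤ μN = 56.33 N, so the safe is indeed static.

N ≈ 296 N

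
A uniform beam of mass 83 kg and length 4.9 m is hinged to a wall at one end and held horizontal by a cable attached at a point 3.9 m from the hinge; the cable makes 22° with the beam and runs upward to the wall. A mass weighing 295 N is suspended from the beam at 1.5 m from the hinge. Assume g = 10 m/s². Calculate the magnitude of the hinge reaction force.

|H| ≈ 1650 N

Take torques about the hinge: T sin 22° · 3.9 = 83×10×2.45 + 295×1.5 = 2476 N·m.
So T = 2476 / (0.3746 × 3.9) = 1694.8 N.
ΣF_x = 0: H_x = T cos 22° = 1571.4 N.
ΣF_y = 0: H_y = (83×10 + 295) − T sin 22° = 1125 − 634.87 = 490.13 N.
|H| = √(H_x² + H_y²) = √((1571.4)² + (490.13)²) = 1646 N.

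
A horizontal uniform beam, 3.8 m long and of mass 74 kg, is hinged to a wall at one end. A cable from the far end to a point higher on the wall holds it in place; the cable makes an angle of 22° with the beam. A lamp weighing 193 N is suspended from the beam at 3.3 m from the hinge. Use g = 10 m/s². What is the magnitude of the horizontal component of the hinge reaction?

Take torques about the hinge: T sin 22° · 3.8 = 74×10×1.9 + 193×3.3 = 2042.9 N·m.
So T = 2042.9 / (0.3746 × 3.8) = 1435.1 N.
ΣF_x = 0: H_x = T cos 22° = 1330.6 N.

H_x ≈ 1330 N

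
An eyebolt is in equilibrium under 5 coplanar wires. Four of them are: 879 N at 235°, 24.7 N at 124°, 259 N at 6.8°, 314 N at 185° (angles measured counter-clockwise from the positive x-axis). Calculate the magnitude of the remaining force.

Sum the known components: ΣF_x = -573.6 N, ΣF_y = -696.3 N.
For equilibrium the remaining force must supply (−ΣF_x, −ΣF_y) = (573.6, 696.3) N.
Magnitude = √((573.6)² + (696.3)²) = 902.1 N; direction = atan2(696.3, 573.6) = 50.5°.

F ≈ 902 N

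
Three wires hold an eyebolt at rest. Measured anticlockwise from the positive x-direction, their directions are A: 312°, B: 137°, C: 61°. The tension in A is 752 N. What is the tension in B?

Resolve: ΣF_x = 752 cos 312° + T_B cos 137° + T_C cos 61° = 0.
        ΣF_y = 752 sin 312° + T_B sin 137° + T_C sin 61° = 0.
The known terms sum to (503.2, -558.8) N, so -0.7314 T_B + 0.4848 T_C = -503.2 and 0.6820 T_B + 0.8746 T_C = 558.8.
Solving simultaneously: T_B = 732.8 N, T_C = 67.55 N.

T_B ≈ 733 N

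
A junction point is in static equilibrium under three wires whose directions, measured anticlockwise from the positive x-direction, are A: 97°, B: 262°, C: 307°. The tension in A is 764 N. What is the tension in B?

Resolve: ΣF_x = 764 cos 97° + T_B cos 262° + T_C cos 307° = 0.
        ΣF_y = 764 sin 97° + T_B sin 262° + T_C sin 307° = 0.
The known terms sum to (-93.11, 758.3) N, so -0.1392 T_B + 0.6018 T_C = 93.11 and -0.9903 T_B − 0.7986 T_C = -758.3.
Solving simultaneously: T_B = 540.2 N, T_C = 279.6 N.

T_B ≈ 540 N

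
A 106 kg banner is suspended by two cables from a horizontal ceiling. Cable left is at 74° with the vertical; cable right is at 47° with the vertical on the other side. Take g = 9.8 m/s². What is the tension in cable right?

Angles from the horizontal: cable left is 90° − 74° = 16°, cable right is 90° − 47° = 43°.
Weight W = 106 × 9.8 = 1039 N acts straight down.
Horizontal: T_left cos 16° = T_right cos 43°  →  T_left = 0.7608 T_right.
Vertical: T_left sin 16° + T_right sin 43° = 1039.
Substituting the horizontal relation into the vertical equation gives 0.8917 T_right = 1039, so T_right = 1165 N.

T_right ≈ 1160 N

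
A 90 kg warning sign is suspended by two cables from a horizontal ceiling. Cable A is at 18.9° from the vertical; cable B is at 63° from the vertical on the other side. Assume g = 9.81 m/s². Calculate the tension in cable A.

Angles from the horizontal: cable A is 90° − 18.9° = 71.1°, cable B is 90° − 63° = 27°.
Weight W = 90 × 9.81 = 882.9 N acts straight down.
Horizontal: T_A cos 71.1° = T_B cos 27°  →  T_B = 0.3635 T_A.
Vertical: T_A sin 71.1° + T_B sin 27° = 882.9.
Substituting the horizontal relation into the vertical equation gives 1.111 T_A = 882.9, so T_A = 794.6 N.

T_A ≈ 795 N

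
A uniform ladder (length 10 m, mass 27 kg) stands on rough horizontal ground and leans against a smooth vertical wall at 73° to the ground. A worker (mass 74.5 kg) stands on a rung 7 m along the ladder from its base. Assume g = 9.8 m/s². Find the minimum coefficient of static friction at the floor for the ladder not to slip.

ΣF_y = 0: N_floor = 27×9.8 + 74.5×9.8 = 994.7 N.
Torques about the foot: N_wall · 10 sin 73° = 27×9.8×5 cos 73° + 74.5×9.8×7 cos 73° → N_wall = 196.7 N.
ΣF_x = 0: f_floor = N_wall = 196.7 N.
μ_min = f_floor / N_floor = 196.7 / 994.7 = 0.1977.

μ_min ≈ 0.198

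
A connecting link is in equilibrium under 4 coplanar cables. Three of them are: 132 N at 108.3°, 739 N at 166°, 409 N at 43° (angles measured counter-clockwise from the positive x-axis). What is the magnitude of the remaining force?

Sum the known components: ΣF_x = -459.4 N, ΣF_y = 583 N.
For equilibrium the remaining force must supply (−ΣF_x, −ΣF_y) = (459.4, -583) N.
Magnitude = √((459.4)² + (-583)²) = 742.3 N; direction = atan2(-583, 459.4) = 308.2°.

F ≈ 742 N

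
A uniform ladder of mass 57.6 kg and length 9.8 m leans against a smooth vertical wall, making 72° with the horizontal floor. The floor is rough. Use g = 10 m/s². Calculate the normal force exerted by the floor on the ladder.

ΣF_y = 0: N_floor = 57.6×10 = 576 N.

N_floor ≈ 576 N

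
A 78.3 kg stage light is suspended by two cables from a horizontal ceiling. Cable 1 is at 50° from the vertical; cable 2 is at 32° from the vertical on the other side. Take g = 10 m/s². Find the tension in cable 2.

Angles from the horizontal: cable 1 is 90° − 50° = 40°, cable 2 is 90° − 32° = 58°.
Weight W = 78.3 × 10 = 783 N acts straight down.
Horizontal: T_1 cos 40° = T_2 cos 58°  →  T_1 = 0.6918 T_2.
Vertical: T_1 sin 40° + T_2 sin 58° = 783.
Substituting the horizontal relation into the vertical equation gives 1.293 T_2 = 783, so T_2 = 605.7 N.

T_2 ≈ 606 N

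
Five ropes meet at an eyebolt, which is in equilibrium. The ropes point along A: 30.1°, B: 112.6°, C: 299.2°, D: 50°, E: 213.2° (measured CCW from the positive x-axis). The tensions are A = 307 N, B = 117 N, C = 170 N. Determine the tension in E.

T_E ≈ 552 N

Resolve: ΣF_x = 307 cos 30.1° + 117 cos 112.6° + 170 cos 299.2° + T_D cos 50° + T_E cos 213.2° = 0.
        ΣF_y = 307 sin 30.1° + 117 sin 112.6° + 170 sin 299.2° + T_D sin 50° + T_E sin 213.2° = 0.
The known terms sum to (303.6, 113.6) N, so 0.6428 T_D − 0.8368 T_E = -303.6 and 0.7660 T_D − 0.5476 T_E = -113.6.
Solving simultaneously: T_D = 246.3 N, T_E = 552 N.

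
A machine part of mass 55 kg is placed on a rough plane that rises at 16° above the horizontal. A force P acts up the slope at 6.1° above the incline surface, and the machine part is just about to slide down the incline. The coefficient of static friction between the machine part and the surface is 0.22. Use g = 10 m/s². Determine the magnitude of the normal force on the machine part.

N ≈ 525 N

On the verge of sliding down the incline, friction equals μN and acts up the slope.
Perpendicular: N + P sin 6.1° = W cos 16° = 528.7 N.
Along incline: P cos 6.1° + μN = W sin 16° with W sin 16° = 151.6 N.
Solving the pair for P and N: P = 36.34 N, N = 524.8 N (and f = μN = 115.5 N).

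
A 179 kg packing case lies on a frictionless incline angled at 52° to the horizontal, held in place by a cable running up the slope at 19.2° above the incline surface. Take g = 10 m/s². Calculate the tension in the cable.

T ≈ 1490 N

Take axes along and perpendicular to the incline. Weight components: W sin 52° = 1411 N down-slope, W cos 52° = 1102 N into the surface.
Along incline: T cos 19.2° = W sin 52° → T = 1494 N.
Perpendicular: N = W cos 52° − T sin 19.2° = 610.8 N.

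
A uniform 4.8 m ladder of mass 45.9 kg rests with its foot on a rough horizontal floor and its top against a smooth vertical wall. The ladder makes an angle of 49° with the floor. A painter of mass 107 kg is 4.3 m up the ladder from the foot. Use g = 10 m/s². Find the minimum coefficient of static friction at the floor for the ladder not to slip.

ΣF_y = 0: N_floor = 45.9×10 + 107×10 = 1529 N.
Torques about the foot: N_wall · 4.8 sin 49° = 45.9×10×2.4 cos 49° + 107×10×4.3 cos 49° → N_wall = 1032.7 N.
ΣF_x = 0: f_floor = N_wall = 1032.7 N.
μ_min = f_floor / N_floor = 1032.7 / 1529 = 0.6754.

μ_min ≈ 0.675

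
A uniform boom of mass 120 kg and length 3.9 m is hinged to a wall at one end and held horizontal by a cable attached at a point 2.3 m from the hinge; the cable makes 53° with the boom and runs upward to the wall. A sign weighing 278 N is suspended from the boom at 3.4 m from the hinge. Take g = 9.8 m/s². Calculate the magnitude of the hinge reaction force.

|H| ≈ 1060 N

Take torques about the hinge: T sin 53° · 2.3 = 120×9.8×1.95 + 278×3.4 = 3238.4 N·m.
So T = 3238.4 / (0.7986 × 2.3) = 1763 N.
ΣF_x = 0: H_x = T cos 53° = 1061 N.
ΣF_y = 0: H_y = (120×9.8 + 278) − T sin 53° = 1454 − 1408 = 46 N.
|H| = √(H_x² + H_y²) = √((1061)² + (46)²) = 1062 N.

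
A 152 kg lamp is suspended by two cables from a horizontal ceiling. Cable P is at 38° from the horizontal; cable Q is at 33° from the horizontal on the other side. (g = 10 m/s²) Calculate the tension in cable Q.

T_Q ≈ 1270 N

Weight W = 152 × 10 = 1520 N acts straight down.
Horizontal: T_P cos 38° = T_Q cos 33°  →  T_P = 1.064 T_Q.
Vertical: T_P sin 38° + T_Q sin 33° = 1520.
Substituting the horizontal relation into the vertical equation gives 1.2 T_Q = 1520, so T_Q = 1267 N.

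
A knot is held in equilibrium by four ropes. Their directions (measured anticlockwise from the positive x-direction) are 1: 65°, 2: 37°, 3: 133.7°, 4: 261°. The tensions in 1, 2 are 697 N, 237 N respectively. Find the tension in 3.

Resolve: ΣF_x = 697 cos 65° + 237 cos 37° + T_3 cos 133.7° + T_4 cos 261° = 0.
        ΣF_y = 697 sin 65° + 237 sin 37° + T_3 sin 133.7° + T_4 sin 261° = 0.
The known terms sum to (483.8, 774.3) N, so -0.6909 T_3 − 0.1564 T_4 = -483.8 and 0.7230 T_3 − 0.9877 T_4 = -774.3.
Solving simultaneously: T_3 = 448.5 N, T_4 = 1112 N.

T_3 ≈ 448 N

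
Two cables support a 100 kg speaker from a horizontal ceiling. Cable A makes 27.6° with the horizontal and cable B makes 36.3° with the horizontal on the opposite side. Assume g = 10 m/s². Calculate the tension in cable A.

Weight W = 100 × 10 = 1000 N acts straight down.
Horizontal: T_A cos 27.6° = T_B cos 36.3°  →  T_B = 1.1 T_A.
Vertical: T_A sin 27.6° + T_B sin 36.3° = 1000.
Substituting the horizontal relation into the vertical equation gives 1.114 T_A = 1000, so T_A = 897.4 N.

T_A ≈ 897 N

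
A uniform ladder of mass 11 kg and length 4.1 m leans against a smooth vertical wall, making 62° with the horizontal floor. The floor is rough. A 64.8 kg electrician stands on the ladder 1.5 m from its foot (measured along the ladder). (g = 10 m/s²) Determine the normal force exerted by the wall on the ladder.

N_wall ≈ 155 N

Torques about the foot: N_wall · 4.1 sin 62° = 11×10×2.05 cos 62° + 64.8×10×1.5 cos 62° → N_wall = 155.3 N.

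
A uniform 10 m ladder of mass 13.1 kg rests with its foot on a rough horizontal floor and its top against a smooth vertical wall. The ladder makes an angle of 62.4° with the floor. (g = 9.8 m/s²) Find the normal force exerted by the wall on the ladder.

N_wall ≈ 33.6 N

Torques about the foot: N_wall · 10 sin 62.4° = 13.1×9.8×5 cos 62.4° → N_wall = 33.558 N.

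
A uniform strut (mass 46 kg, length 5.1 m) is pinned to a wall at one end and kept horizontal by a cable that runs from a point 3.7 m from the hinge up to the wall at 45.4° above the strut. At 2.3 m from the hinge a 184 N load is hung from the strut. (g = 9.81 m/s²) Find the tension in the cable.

T ≈ 597 N

Take torques about the hinge: T sin 45.4° · 3.7 = 46×9.81×2.55 + 184×2.3 = 1573.9 N·m.
So T = 1573.9 / (0.7120 × 3.7) = 597.42 N.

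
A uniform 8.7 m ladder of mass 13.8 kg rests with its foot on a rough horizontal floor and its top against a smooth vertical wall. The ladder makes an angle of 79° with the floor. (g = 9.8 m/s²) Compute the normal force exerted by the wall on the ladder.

Torques about the foot: N_wall · 8.7 sin 79° = 13.8×9.8×4.35 cos 79° → N_wall = 13.144 N.

N_wall ≈ 13.1 N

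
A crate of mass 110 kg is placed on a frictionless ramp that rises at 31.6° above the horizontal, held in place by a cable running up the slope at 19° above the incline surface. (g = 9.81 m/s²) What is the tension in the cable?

T ≈ 598 N

Take axes along and perpendicular to the incline. Weight components: W sin 31.6° = 565.4 N down-slope, W cos 31.6° = 919.1 N into the surface.
Along incline: T cos 19° = W sin 31.6° → T = 598 N.
Perpendicular: N = W cos 31.6° − T sin 19° = 724.4 N.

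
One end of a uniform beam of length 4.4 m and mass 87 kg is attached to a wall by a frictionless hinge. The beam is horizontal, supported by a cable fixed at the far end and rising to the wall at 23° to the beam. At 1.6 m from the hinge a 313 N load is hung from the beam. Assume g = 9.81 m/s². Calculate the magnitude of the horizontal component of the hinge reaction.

Take torques about the hinge: T sin 23° · 4.4 = 87×9.81×2.2 + 313×1.6 = 2378.4 N·m.
So T = 2378.4 / (0.3907 × 4.4) = 1383.4 N.
ΣF_x = 0: H_x = T cos 23° = 1273.5 N.

H_x ≈ 1270 N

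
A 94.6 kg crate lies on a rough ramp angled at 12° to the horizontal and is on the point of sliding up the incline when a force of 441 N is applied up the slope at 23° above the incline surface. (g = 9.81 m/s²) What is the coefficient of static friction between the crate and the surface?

μ ≈ 0.290

On the verge of sliding up the incline, friction is at its maximum μN and acts down the slope.
Perpendicular to incline: N = W cos 12° − P sin 23° = 907.7 − 172.3 = 735.4 N.
Along incline: P cos 23° − μN = W sin 12° → μ = −(W sin 12° − P cos 23°) / N = 0.2896.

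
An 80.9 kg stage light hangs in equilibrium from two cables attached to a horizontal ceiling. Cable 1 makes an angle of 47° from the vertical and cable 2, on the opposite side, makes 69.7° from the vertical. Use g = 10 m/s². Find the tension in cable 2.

Angles from the horizontal: cable 1 is 90° − 47° = 43°, cable 2 is 90° − 69.7° = 20.3°.
Weight W = 80.9 × 10 = 809 N acts straight down.
Horizontal: T_1 cos 43° = T_2 cos 20.3°  →  T_1 = 1.282 T_2.
Vertical: T_1 sin 43° + T_2 sin 20.3° = 809.
Substituting the horizontal relation into the vertical equation gives 1.222 T_2 = 809, so T_2 = 662.3 N.

T_2 ≈ 662 N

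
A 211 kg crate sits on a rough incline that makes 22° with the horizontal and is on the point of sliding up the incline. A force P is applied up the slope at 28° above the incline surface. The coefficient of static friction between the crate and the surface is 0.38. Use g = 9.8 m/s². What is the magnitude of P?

P ≈ 1420 N

On the verge of sliding up the incline, friction equals μN and acts down the slope.
Perpendicular: N + P sin 28° = W cos 22° = 1917 N.
Along incline: P cos 28° = W sin 22° + μN  with W sin 22° = 774.6 N.
Solving the pair for P and N: P = 1416 N, N = 1252 N (and f = μN = 475.9 N).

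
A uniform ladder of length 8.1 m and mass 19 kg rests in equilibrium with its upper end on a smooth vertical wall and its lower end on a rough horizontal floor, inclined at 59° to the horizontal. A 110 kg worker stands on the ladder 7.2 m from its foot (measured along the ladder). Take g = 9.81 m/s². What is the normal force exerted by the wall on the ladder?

Torques about the foot: N_wall · 8.1 sin 59° = 19×9.81×4.05 cos 59° + 110×9.81×7.2 cos 59° → N_wall = 632.34 N.

N_wall ≈ 632 N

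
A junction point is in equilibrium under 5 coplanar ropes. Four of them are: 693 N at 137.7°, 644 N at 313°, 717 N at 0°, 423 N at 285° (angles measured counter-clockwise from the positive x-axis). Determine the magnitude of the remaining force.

F ≈ 859 N

Sum the known components: ΣF_x = 753.1 N, ΣF_y = -413.2 N.
For equilibrium the remaining force must supply (−ΣF_x, −ΣF_y) = (-753.1, 413.2) N.
Magnitude = √((-753.1)² + (413.2)²) = 859 N; direction = atan2(413.2, -753.1) = 151.2°.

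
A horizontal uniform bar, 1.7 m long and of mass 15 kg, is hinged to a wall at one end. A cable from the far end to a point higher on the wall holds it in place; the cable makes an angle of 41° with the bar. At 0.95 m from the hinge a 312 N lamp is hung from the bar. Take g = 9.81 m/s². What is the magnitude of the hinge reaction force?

|H| ≈ 355 N

Take torques about the hinge: T sin 41° · 1.7 = 15×9.81×0.85 + 312×0.95 = 421.48 N·m.
So T = 421.48 / (0.6561 × 1.7) = 377.9 N.
ΣF_x = 0: H_x = T cos 41° = 285.21 N.
ΣF_y = 0: H_y = (15×9.81 + 312) − T sin 41° = 459.15 − 247.93 = 211.22 N.
|H| = √(H_x² + H_y²) = √((285.21)² + (211.22)²) = 354.91 N.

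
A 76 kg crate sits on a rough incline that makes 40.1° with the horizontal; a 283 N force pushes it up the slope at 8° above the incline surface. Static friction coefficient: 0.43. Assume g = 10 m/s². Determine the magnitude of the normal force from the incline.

N ≈ 542 N

Axes along / perpendicular to the incline. W sin 40.1° = 489.5 N down-slope; W cos 40.1° = 581.3 N into the surface.
Perpendicular: N = W cos 40.1° − P sin 8° = 581.3 − 39.39 = 542 N.
Along incline: P cos 8° + f = W sin 40.1° (friction acts up-slope) → f = 489.5 − 280.2 = 209.3 N.
|f| = 209.3 N ≤ μN = 233 N, so the crate is indeed static.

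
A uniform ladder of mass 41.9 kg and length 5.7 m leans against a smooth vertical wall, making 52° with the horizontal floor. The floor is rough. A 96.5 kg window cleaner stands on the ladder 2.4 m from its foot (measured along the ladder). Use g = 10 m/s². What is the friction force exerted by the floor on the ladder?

f ≈ 481 N

Torques about the foot: N_wall · 5.7 sin 52° = 41.9×10×2.85 cos 52° + 96.5×10×2.4 cos 52° → N_wall = 481.13 N.
ΣF_x = 0: f_floor = N_wall = 481.13 N.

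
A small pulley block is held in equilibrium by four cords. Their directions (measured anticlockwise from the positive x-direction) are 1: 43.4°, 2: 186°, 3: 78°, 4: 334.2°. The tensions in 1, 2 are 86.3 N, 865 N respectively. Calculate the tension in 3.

T_3 ≈ 386 N

Resolve: ΣF_x = 86.3 cos 43.4° + 865 cos 186° + T_3 cos 78° + T_4 cos 334.2° = 0.
        ΣF_y = 86.3 sin 43.4° + 865 sin 186° + T_3 sin 78° + T_4 sin 334.2° = 0.
The known terms sum to (-797.6, -31.12) N, so 0.2079 T_3 + 0.9003 T_4 = 797.6 and 0.9781 T_3 − 0.4352 T_4 = 31.12.
Solving simultaneously: T_3 = 386.3 N, T_4 = 796.7 N.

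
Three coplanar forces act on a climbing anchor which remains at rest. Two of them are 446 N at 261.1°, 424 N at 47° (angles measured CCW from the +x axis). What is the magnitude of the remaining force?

F ≈ 256 N

Sum the known components: ΣF_x = 220.2 N, ΣF_y = -130.5 N.
For equilibrium the remaining force must supply (−ΣF_x, −ΣF_y) = (-220.2, 130.5) N.
Magnitude = √((-220.2)² + (130.5)²) = 256 N; direction = atan2(130.5, -220.2) = 149.3°.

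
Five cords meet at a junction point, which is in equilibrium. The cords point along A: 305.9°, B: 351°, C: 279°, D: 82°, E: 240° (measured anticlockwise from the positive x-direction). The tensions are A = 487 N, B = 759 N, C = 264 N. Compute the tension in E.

Resolve: ΣF_x = 487 cos 305.9° + 759 cos 351° + 264 cos 279° + T_D cos 82° + T_E cos 240° = 0.
        ΣF_y = 487 sin 305.9° + 759 sin 351° + 264 sin 279° + T_D sin 82° + T_E sin 240° = 0.
The known terms sum to (1077, -774) N, so 0.1392 T_D − 0.5000 T_E = -1077 and 0.9903 T_D − 0.8660 T_E = 774.
Solving simultaneously: T_D = 3522 N, T_E = 3133 N.

T_E ≈ 3130 N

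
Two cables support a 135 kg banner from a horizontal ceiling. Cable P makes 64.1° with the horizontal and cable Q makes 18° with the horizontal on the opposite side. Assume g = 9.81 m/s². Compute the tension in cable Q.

Weight W = 135 × 9.81 = 1324 N acts straight down.
Horizontal: T_P cos 64.1° = T_Q cos 18°  →  T_P = 2.177 T_Q.
Vertical: T_P sin 64.1° + T_Q sin 18° = 1324.
Substituting the horizontal relation into the vertical equation gives 2.268 T_Q = 1324, so T_Q = 584 N.

T_Q ≈ 584 N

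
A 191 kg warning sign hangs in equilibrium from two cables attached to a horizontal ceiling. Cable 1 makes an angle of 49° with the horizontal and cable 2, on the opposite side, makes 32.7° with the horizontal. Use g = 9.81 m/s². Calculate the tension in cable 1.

T_1 ≈ 1590 N

Weight W = 191 × 9.81 = 1874 N acts straight down.
Horizontal: T_1 cos 49° = T_2 cos 32.7°  →  T_2 = 0.7796 T_1.
Vertical: T_1 sin 49° + T_2 sin 32.7° = 1874.
Substituting the horizontal relation into the vertical equation gives 1.176 T_1 = 1874, so T_1 = 1593 N.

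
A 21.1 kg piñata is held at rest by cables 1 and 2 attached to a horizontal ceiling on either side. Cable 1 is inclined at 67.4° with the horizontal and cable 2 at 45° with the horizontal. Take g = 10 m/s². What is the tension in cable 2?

Weight W = 21.1 × 10 = 211 N acts straight down.
Horizontal: T_1 cos 67.4° = T_2 cos 45°  →  T_1 = 1.84 T_2.
Vertical: T_1 sin 67.4° + T_2 sin 45° = 211.
Substituting the horizontal relation into the vertical equation gives 2.406 T_2 = 211, so T_2 = 87.7 N.

T_2 ≈ 87.7 N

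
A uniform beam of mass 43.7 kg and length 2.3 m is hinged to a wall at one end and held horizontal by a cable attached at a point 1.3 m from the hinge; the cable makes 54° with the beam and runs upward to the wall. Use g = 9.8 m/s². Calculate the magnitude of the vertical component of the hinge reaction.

Take torques about the hinge: T sin 54° · 1.3 = 43.7×9.8×1.15 = 492.5 N·m.
So T = 492.5 / (0.8090 × 1.3) = 468.28 N.
ΣF_y = 0: H_y = (43.7×9.8) − T sin 54° = 428.26 − 378.85 = 49.415 N.

|H_y| ≈ 49.4 N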